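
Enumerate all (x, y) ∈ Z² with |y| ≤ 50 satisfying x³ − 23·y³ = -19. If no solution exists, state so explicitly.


The equation is x³ - 23y³ = -19. For fixed y, x³ = 23·y³ − 19, so a solution requires the RHS to be a perfect cube.
Strategy: iterate y from -50 to 50, compute RHS = 23·y³ − 19, and check whether it is a (positive or negative) perfect cube.
Check small values of y:
  y = 0: RHS = -19 is not a perfect cube.
  y = 1: RHS = 4 is not a perfect cube.
  y = -1: RHS = -42 is not a perfect cube.
  y = 2: RHS = 165 is not a perfect cube.
  y = -2: RHS = -203 is not a perfect cube.
  y = 3: RHS = 602 is not a perfect cube.
  y = -3: RHS = -640 is not a perfect cube.
Continuing the search up to |y| = 50 finds no solutions either.
No (x, y) in the scanned range satisfies the equation.

No integer solutions with |y| ≤ 50.


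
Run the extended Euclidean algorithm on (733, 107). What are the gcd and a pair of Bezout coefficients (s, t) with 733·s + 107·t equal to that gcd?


Euclidean algorithm on (733, 107) — divide until remainder is 0:
  733 = 6 · 107 + 91
  107 = 1 · 91 + 16
  91 = 5 · 16 + 11
  16 = 1 · 11 + 5
  11 = 2 · 5 + 1
  5 = 5 · 1 + 0
gcd(733, 107) = 1.
Track Bezout coefficients alongside the remainders: start with r₀ = 733 = a·1 + b·0 (s = 1, t = 0) and r₁ = 107 = a·0 + b·1 (s = 0, t = 1); each new remainder r_{k+1} = r_{k-1} − q_k·r_k inherits s_{k+1} = s_{k-1} − q_k·s_k, t_{k+1} = t_{k-1} − q_k·t_k, so r_k = a·s_k + b·t_k at every step:
  q = 6: r = 91, s = 1 − 6·0 = 1, t = 0 − 6·1 = -6  (check: 733·1 + 107·(-6) = 91)
  q = 1: r = 16, s = 0 − 1·1 = -1, t = 1 − 1·(-6) = 7  (check: 733·(-1) + 107·7 = 16)
  q = 5: r = 11, s = 1 − 5·(-1) = 6, t = -6 − 5·7 = -41  (check: 733·6 + 107·(-41) = 11)
  q = 1: r = 5, s = -1 − 1·6 = -7, t = 7 − 1·(-41) = 48  (check: 733·(-7) + 107·48 = 5)
  q = 2: r = 1, s = 6 − 2·(-7) = 20, t = -41 − 2·48 = -137  (check: 733·20 + 107·(-137) = 1)
The row with r = 1 (the gcd) gives the Bezout coefficients s = 20, t = -137.
Result: 733 · (20) + 107 · (-137) = 1.

gcd(733, 107) = 1; s = 20, t = -137 (check: 733·20 + 107·(-137) = 1).


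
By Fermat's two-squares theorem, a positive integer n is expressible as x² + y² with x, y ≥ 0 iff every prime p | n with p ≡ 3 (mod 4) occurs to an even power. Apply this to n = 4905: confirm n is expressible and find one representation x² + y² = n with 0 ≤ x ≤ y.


Step 1: Factor n = 4905 = 3^2 · 5 · 109.
Step 2: Check the mod-4 condition on each prime factor: 3 ≡ 3 (mod 4), exponent 2 (must be even); 5 ≡ 1 (mod 4), exponent 1; 109 ≡ 1 (mod 4), exponent 1.
All primes ≡ 3 (mod 4) appear to even exponent (or don't appear), so by the two-squares theorem n IS expressible as a sum of two squares.
Step 3: Build a representation. Group n = k² · m with k = 3 and m = 5 · 109 = 545 (a product of primes ≡ 1 (mod 4)); a representation of m scales to one of n via (k·x)² + (k·y)² = k²(x² + y²). Each prime p ≡ 1 (mod 4) is itself a sum of two squares; find a² by testing p − a² for a perfect square:
  5: 5 − 1² = 4 = 2² ⇒ 5 = 1² + 2².
  109: 109 − 1² = 108, 109 − 2² = 105, 109 − 3² = 100 = 10² ⇒ 109 = 3² + 10².
  Combine using the Brahmagupta–Fibonacci identity (a² + b²)(c² + d²) = (ac − bd)² + (ad + bc)² = (ac + bd)² + (ad − bc)²:
  5 · 109 = 545: from (1² + 2²)(3² + 10²), take (1·3 − 2·10, 1·10 + 2·3) = (3 − 20, 10 + 6) = (-17, 16); dropping signs (only squares matter) gives (17, 16); check 17² + 16² = 289 + 256 = 545 ✓.
  Scale by k = 3: (3·17, 3·16) = (51, 48).
Step 4: Order so x ≤ y and verify: 48² + 51² = 2304 + 2601 = 4905 = n. ✓

n = 4905 = 48² + 51² (one valid representation with x ≤ y).


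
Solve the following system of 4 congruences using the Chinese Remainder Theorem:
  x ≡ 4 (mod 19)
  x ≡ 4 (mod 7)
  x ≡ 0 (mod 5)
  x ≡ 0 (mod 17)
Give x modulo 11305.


Product of moduli M = 19 · 7 · 5 · 17 = 11305.
Merge one congruence at a time:
  Start: x ≡ 4 (mod 19).
  Combine with x ≡ 4 (mod 7); new modulus lcm = 133.
    Write x = 4 + 19·t and substitute into x ≡ 4 (mod 7): 19·t ≡ 4 − 4 = 0 (mod 7).
    Reduce coefficients mod 7: 5·t ≡ 0 (mod 7).
    The inverse of 5 mod 7 is 3 (since 5·3 = 15 = 2·7 + 1), so t ≡ 3·0 = 0 ≡ 0 (mod 7).
    Then x = 4 + 19·0 = 4, valid modulo lcm(19, 7) = 133: x ≡ 4 (mod 133).
  Combine with x ≡ 0 (mod 5); new modulus lcm = 665.
    Write x = 4 + 133·t and substitute into x ≡ 0 (mod 5): 133·t ≡ 0 − 4 = -4 (mod 5).
    Reduce coefficients mod 5: 3·t ≡ 1 (mod 5).
    The inverse of 3 mod 5 is 2 (since 3·2 = 6 = 1·5 + 1), so t ≡ 2·1 = 2 ≡ 2 (mod 5).
    Then x = 4 + 133·2 = 270, valid modulo lcm(133, 5) = 665: x ≡ 270 (mod 665).
  Combine with x ≡ 0 (mod 17); new modulus lcm = 11305.
    Write x = 270 + 665·t and substitute into x ≡ 0 (mod 17): 665·t ≡ 0 − 270 = -270 (mod 17).
    Reduce coefficients mod 17: 2·t ≡ 2 (mod 17).
    The inverse of 2 mod 17 is 9 (since 2·9 = 18 = 1·17 + 1), so t ≡ 9·2 = 18 ≡ 1 (mod 17).
    Then x = 270 + 665·1 = 935, valid modulo lcm(665, 17) = 11305: x ≡ 935 (mod 11305).
Verify against each original: 935 mod 19 = 4, 935 mod 7 = 4, 935 mod 5 = 0, 935 mod 17 = 0.

x ≡ 935 (mod 11305).


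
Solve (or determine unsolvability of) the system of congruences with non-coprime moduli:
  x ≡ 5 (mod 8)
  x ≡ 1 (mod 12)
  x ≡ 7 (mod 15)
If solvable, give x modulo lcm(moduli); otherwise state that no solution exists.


Moduli 8, 12, 15 are not pairwise coprime, so CRT works modulo lcm(m_i) when all pairwise compatibility conditions hold.
Pairwise compatibility: gcd(m_i, m_j) must divide a_i - a_j for every pair.
Merge one congruence at a time:
  Start: x ≡ 5 (mod 8).
  Combine with x ≡ 1 (mod 12): gcd(8, 12) = 4; 1 - 5 = -4, which IS divisible by 4, so compatible.
    Write x = 5 + 8·t and substitute into x ≡ 1 (mod 12): 8·t ≡ 1 − 5 = -4 (mod 12).
    Divide the congruence (and modulus) by g = 4: 2·t ≡ -1 (mod 3).
    Reduce coefficients mod 3: 2·t ≡ 2 (mod 3).
    The inverse of 2 mod 3 is 2 (since 2·2 = 4 = 1·3 + 1), so t ≡ 2·2 = 4 ≡ 1 (mod 3).
    Then x = 5 + 8·1 = 13, valid modulo lcm(8, 12) = 24: x ≡ 13 (mod 24).
  Combine with x ≡ 7 (mod 15): gcd(24, 15) = 3; 7 - 13 = -6, which IS divisible by 3, so compatible.
    Write x = 13 + 24·t and substitute into x ≡ 7 (mod 15): 24·t ≡ 7 − 13 = -6 (mod 15).
    Divide the congruence (and modulus) by g = 3: 8·t ≡ -2 (mod 5).
    Reduce coefficients mod 5: 3·t ≡ 3 (mod 5).
    The inverse of 3 mod 5 is 2 (since 3·2 = 6 = 1·5 + 1), so t ≡ 2·3 = 6 ≡ 1 (mod 5).
    Then x = 13 + 24·1 = 37, valid modulo lcm(24, 15) = 120: x ≡ 37 (mod 120).
Verify: 37 mod 8 = 5, 37 mod 12 = 1, 37 mod 15 = 7.

x ≡ 37 (mod 120).


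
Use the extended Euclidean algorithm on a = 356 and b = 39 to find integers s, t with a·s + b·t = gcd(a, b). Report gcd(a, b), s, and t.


Euclidean algorithm on (356, 39) — divide until remainder is 0:
  356 = 9 · 39 + 5
  39 = 7 · 5 + 4
  5 = 1 · 4 + 1
  4 = 4 · 1 + 0
gcd(356, 39) = 1.
Track Bezout coefficients alongside the remainders: start with r₀ = 356 = a·1 + b·0 (s = 1, t = 0) and r₁ = 39 = a·0 + b·1 (s = 0, t = 1); each new remainder r_{k+1} = r_{k-1} − q_k·r_k inherits s_{k+1} = s_{k-1} − q_k·s_k, t_{k+1} = t_{k-1} − q_k·t_k, so r_k = a·s_k + b·t_k at every step:
  q = 9: r = 5, s = 1 − 9·0 = 1, t = 0 − 9·1 = -9  (check: 356·1 + 39·(-9) = 5)
  q = 7: r = 4, s = 0 − 7·1 = -7, t = 1 − 7·(-9) = 64  (check: 356·(-7) + 39·64 = 4)
  q = 1: r = 1, s = 1 − 1·(-7) = 8, t = -9 − 1·64 = -73  (check: 356·8 + 39·(-73) = 1)
The row with r = 1 (the gcd) gives the Bezout coefficients s = 8, t = -73.
Result: 356 · (8) + 39 · (-73) = 1.

gcd(356, 39) = 1; s = 8, t = -73 (check: 356·8 + 39·(-73) = 1).


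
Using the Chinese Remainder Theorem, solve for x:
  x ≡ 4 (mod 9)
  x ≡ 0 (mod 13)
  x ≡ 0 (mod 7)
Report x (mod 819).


Moduli 9, 13, 7 are pairwise coprime; by CRT there is a unique solution modulo M = 9 · 13 · 7 = 819.
Solve pairwise, accumulating the modulus:
  Start with x ≡ 4 (mod 9).
  Combine with x ≡ 0 (mod 13): since gcd(9, 13) = 1, we get a unique residue mod 117.
    Write x = 4 + 9·t and substitute into x ≡ 0 (mod 13): 9·t ≡ 0 − 4 = -4 (mod 13).
    Reduce coefficients mod 13: 9·t ≡ 9 (mod 13).
    The inverse of 9 mod 13 is 3 (since 9·3 = 27 = 2·13 + 1), so t ≡ 3·9 = 27 ≡ 1 (mod 13).
    Then x = 4 + 9·1 = 13, valid modulo lcm(9, 13) = 117: x ≡ 13 (mod 117).
  Combine with x ≡ 0 (mod 7): since gcd(117, 7) = 1, we get a unique residue mod 819.
    Write x = 13 + 117·t and substitute into x ≡ 0 (mod 7): 117·t ≡ 0 − 13 = -13 (mod 7).
    Reduce coefficients mod 7: 5·t ≡ 1 (mod 7).
    The inverse of 5 mod 7 is 3 (since 5·3 = 15 = 2·7 + 1), so t ≡ 3·1 = 3 ≡ 3 (mod 7).
    Then x = 13 + 117·3 = 364, valid modulo lcm(117, 7) = 819: x ≡ 364 (mod 819).
Verify: 364 mod 9 = 4 ✓, 364 mod 13 = 0 ✓, 364 mod 7 = 0 ✓.

x ≡ 364 (mod 819).


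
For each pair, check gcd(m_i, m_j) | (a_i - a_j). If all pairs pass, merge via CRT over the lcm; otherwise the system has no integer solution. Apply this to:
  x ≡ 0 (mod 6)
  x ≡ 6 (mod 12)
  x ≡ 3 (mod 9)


Moduli 6, 12, 9 are not pairwise coprime, so CRT works modulo lcm(m_i) when all pairwise compatibility conditions hold.
Pairwise compatibility: gcd(m_i, m_j) must divide a_i - a_j for every pair.
Merge one congruence at a time:
  Start: x ≡ 0 (mod 6).
  Combine with x ≡ 6 (mod 12): gcd(6, 12) = 6; 6 - 0 = 6, which IS divisible by 6, so compatible.
    Write x = 0 + 6·t and substitute into x ≡ 6 (mod 12): 6·t ≡ 6 − 0 = 6 (mod 12).
    Divide the congruence (and modulus) by g = 6: 1·t ≡ 1 (mod 2).
    So t ≡ 1 (mod 2).
    Then x = 0 + 6·1 = 6, valid modulo lcm(6, 12) = 12: x ≡ 6 (mod 12).
  Combine with x ≡ 3 (mod 9): gcd(12, 9) = 3; 3 - 6 = -3, which IS divisible by 3, so compatible.
    Write x = 6 + 12·t and substitute into x ≡ 3 (mod 9): 12·t ≡ 3 − 6 = -3 (mod 9).
    Divide the congruence (and modulus) by g = 3: 4·t ≡ -1 (mod 3).
    Reduce coefficients mod 3: 1·t ≡ 2 (mod 3).
    So t ≡ 2 (mod 3).
    Then x = 6 + 12·2 = 30, valid modulo lcm(12, 9) = 36: x ≡ 30 (mod 36).
Verify: 30 mod 6 = 0, 30 mod 12 = 6, 30 mod 9 = 3.

x ≡ 30 (mod 36).


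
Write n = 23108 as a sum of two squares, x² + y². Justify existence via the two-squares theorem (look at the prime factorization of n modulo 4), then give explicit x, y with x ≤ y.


Step 1: Factor n = 23108 = 2^2 · 53 · 109.
Step 2: Check the mod-4 condition on each prime factor: 2 = 2 (special); 53 ≡ 1 (mod 4), exponent 1; 109 ≡ 1 (mod 4), exponent 1.
All primes ≡ 3 (mod 4) appear to even exponent (or don't appear), so by the two-squares theorem n IS expressible as a sum of two squares.
Step 3: Build a representation. Group n = k² · m with k = 2 and m = 53 · 109 = 5777 (a product of primes ≡ 1 (mod 4)); a representation of m scales to one of n via (k·x)² + (k·y)² = k²(x² + y²). Each prime p ≡ 1 (mod 4) is itself a sum of two squares; find a² by testing p − a² for a perfect square:
  53: 53 − 1² = 52, 53 − 2² = 49 = 7² ⇒ 53 = 2² + 7².
  109: 109 − 1² = 108, 109 − 2² = 105, 109 − 3² = 100 = 10² ⇒ 109 = 3² + 10².
  Combine using the Brahmagupta–Fibonacci identity (a² + b²)(c² + d²) = (ac − bd)² + (ad + bc)² = (ac + bd)² + (ad − bc)²:
  53 · 109 = 5777: from (2² + 7²)(3² + 10²), take (2·3 − 7·10, 2·10 + 7·3) = (6 − 70, 20 + 21) = (-64, 41); dropping signs (only squares matter) gives (64, 41); check 64² + 41² = 4096 + 1681 = 5777 ✓.
  Scale by k = 2: (2·64, 2·41) = (128, 82).
Step 4: Order so x ≤ y and verify: 82² + 128² = 6724 + 16384 = 23108 = n. ✓

n = 23108 = 82² + 128² (one valid representation with x ≤ y).


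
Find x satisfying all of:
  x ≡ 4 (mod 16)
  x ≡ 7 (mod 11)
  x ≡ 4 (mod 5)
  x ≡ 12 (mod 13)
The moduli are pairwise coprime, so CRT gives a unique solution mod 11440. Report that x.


Product of moduli M = 16 · 11 · 5 · 13 = 11440.
Merge one congruence at a time:
  Start: x ≡ 4 (mod 16).
  Combine with x ≡ 7 (mod 11); new modulus lcm = 176.
    Write x = 4 + 16·t and substitute into x ≡ 7 (mod 11): 16·t ≡ 7 − 4 = 3 (mod 11).
    Reduce coefficients mod 11: 5·t ≡ 3 (mod 11).
    The inverse of 5 mod 11 is 9 (since 5·9 = 45 = 4·11 + 1), so t ≡ 9·3 = 27 ≡ 5 (mod 11).
    Then x = 4 + 16·5 = 84, valid modulo lcm(16, 11) = 176: x ≡ 84 (mod 176).
  Combine with x ≡ 4 (mod 5); new modulus lcm = 880.
    Write x = 84 + 176·t and substitute into x ≡ 4 (mod 5): 176·t ≡ 4 − 84 = -80 (mod 5).
    Reduce coefficients mod 5: 1·t ≡ 0 (mod 5).
    So t ≡ 0 (mod 5).
    Then x = 84 + 176·0 = 84, valid modulo lcm(176, 5) = 880: x ≡ 84 (mod 880).
  Combine with x ≡ 12 (mod 13); new modulus lcm = 11440.
    Write x = 84 + 880·t and substitute into x ≡ 12 (mod 13): 880·t ≡ 12 − 84 = -72 (mod 13).
    Reduce coefficients mod 13: 9·t ≡ 6 (mod 13).
    The inverse of 9 mod 13 is 3 (since 9·3 = 27 = 2·13 + 1), so t ≡ 3·6 = 18 ≡ 5 (mod 13).
    Then x = 84 + 880·5 = 4484, valid modulo lcm(880, 13) = 11440: x ≡ 4484 (mod 11440).
Verify against each original: 4484 mod 16 = 4, 4484 mod 11 = 7, 4484 mod 5 = 4, 4484 mod 13 = 12.

x ≡ 4484 (mod 11440).


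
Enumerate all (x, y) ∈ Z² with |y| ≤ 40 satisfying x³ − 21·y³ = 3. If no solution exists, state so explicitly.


The equation is x³ - 21y³ = 3. For fixed y, x³ = 21·y³ + 3, so a solution requires the RHS to be a perfect cube.
Strategy: iterate y from -40 to 40, compute RHS = 21·y³ + 3, and check whether it is a (positive or negative) perfect cube.
Check small values of y:
  y = 0: RHS = 3 is not a perfect cube.
  y = 1: RHS = 24 is not a perfect cube.
  y = -1: RHS = -18 is not a perfect cube.
  y = 2: RHS = 171 is not a perfect cube.
  y = -2: RHS = -165 is not a perfect cube.
  y = 3: RHS = 570 is not a perfect cube.
  y = -3: RHS = -564 is not a perfect cube.
Continuing the search up to |y| = 40 finds no solutions either.
No (x, y) in the scanned range satisfies the equation.

No integer solutions with |y| ≤ 40.


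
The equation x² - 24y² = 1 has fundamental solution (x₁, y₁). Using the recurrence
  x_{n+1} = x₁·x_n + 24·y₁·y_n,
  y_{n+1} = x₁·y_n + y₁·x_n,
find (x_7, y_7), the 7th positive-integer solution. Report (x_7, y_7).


Step 1: Find the fundamental solution (x₁, y₁) of x² - 24y² = 1.
  Expand √24 as a continued fraction. a₀ = ⌊√24⌋ = 4; iterate m_{k+1} = d_k·a_k − m_k, d_{k+1} = (24 − m_{k+1}²)/d_k, a_{k+1} = ⌊(a₀ + m_{k+1})/d_{k+1}⌋ (starting m₀ = 0, d₀ = 1), with convergents p_k = a_k·p_{k-1} + p_{k-2}, q_k = a_k·q_{k-1} + q_{k-2} (p₋₁ = 1, q₋₁ = 0):
  k = 0: a₀ = 4; p₀/q₀ = 4/1; p₀² − 24·q₀² = 16 − 24 = -8.
  k = 1: m = 4, d = 8, a = ⌊(4 + 4)/8⌋ = 1; p/q = (1·4 + 1)/(1·1 + 0) = 5/1; p² − 24·q² = 25 − 24 = 1.
  The first convergent with p² − 24·q² = 1 gives the fundamental solution (x₁, y₁) = (5, 1).
Step 2: Apply the recurrence (x_{n+1}, y_{n+1}) = (x₁x_n + 24y₁y_n, x₁y_n + y₁x_n) repeatedly.
  From (x_1, y_1) = (5, 1): x_2 = 5·5 + 24·1·1 = 49; y_2 = 5·1 + 1·5 = 10.
  From (x_2, y_2) = (49, 10): x_3 = 5·49 + 24·1·10 = 485; y_3 = 5·10 + 1·49 = 99.
  From (x_3, y_3) = (485, 99): x_4 = 5·485 + 24·1·99 = 4801; y_4 = 5·99 + 1·485 = 980.
  From (x_4, y_4) = (4801, 980): x_5 = 5·4801 + 24·1·980 = 47525; y_5 = 5·980 + 1·4801 = 9701.
  From (x_5, y_5) = (47525, 9701): x_6 = 5·47525 + 24·1·9701 = 470449; y_6 = 5·9701 + 1·47525 = 96030.
  From (x_6, y_6) = (470449, 96030): x_7 = 5·470449 + 24·1·96030 = 4656965; y_7 = 5·96030 + 1·470449 = 950599.
Step 3: Verify x_7² - 24·y_7² = 21687323011225 - 21687323011224 = 1 (should be 1). ✓

(x_1, y_1) = (5, 1); (x_7, y_7) = (4656965, 950599).


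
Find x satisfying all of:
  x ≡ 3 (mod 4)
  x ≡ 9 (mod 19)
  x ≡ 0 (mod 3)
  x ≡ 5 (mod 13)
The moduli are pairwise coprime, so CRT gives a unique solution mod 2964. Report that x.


Product of moduli M = 4 · 19 · 3 · 13 = 2964.
Merge one congruence at a time:
  Start: x ≡ 3 (mod 4).
  Combine with x ≡ 9 (mod 19); new modulus lcm = 76.
    Write x = 3 + 4·t and substitute into x ≡ 9 (mod 19): 4·t ≡ 9 − 3 = 6 (mod 19).
    The inverse of 4 mod 19 is 5 (since 4·5 = 20 = 1·19 + 1), so t ≡ 5·6 = 30 ≡ 11 (mod 19).
    Then x = 3 + 4·11 = 47, valid modulo lcm(4, 19) = 76: x ≡ 47 (mod 76).
  Combine with x ≡ 0 (mod 3); new modulus lcm = 228.
    Write x = 47 + 76·t and substitute into x ≡ 0 (mod 3): 76·t ≡ 0 − 47 = -47 (mod 3).
    Reduce coefficients mod 3: 1·t ≡ 1 (mod 3).
    So t ≡ 1 (mod 3).
    Then x = 47 + 76·1 = 123, valid modulo lcm(76, 3) = 228: x ≡ 123 (mod 228).
  Combine with x ≡ 5 (mod 13); new modulus lcm = 2964.
    Write x = 123 + 228·t and substitute into x ≡ 5 (mod 13): 228·t ≡ 5 − 123 = -118 (mod 13).
    Reduce coefficients mod 13: 7·t ≡ 12 (mod 13).
    The inverse of 7 mod 13 is 2 (since 7·2 = 14 = 1·13 + 1), so t ≡ 2·12 = 24 ≡ 11 (mod 13).
    Then x = 123 + 228·11 = 2631, valid modulo lcm(228, 13) = 2964: x ≡ 2631 (mod 2964).
Verify against each original: 2631 mod 4 = 3, 2631 mod 19 = 9, 2631 mod 3 = 0, 2631 mod 13 = 5.

x ≡ 2631 (mod 2964).


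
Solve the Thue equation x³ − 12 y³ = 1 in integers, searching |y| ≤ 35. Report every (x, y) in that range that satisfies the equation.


The equation is x³ - 12y³ = 1. For fixed y, x³ = 12·y³ + 1, so a solution requires the RHS to be a perfect cube.
Strategy: iterate y from -35 to 35, compute RHS = 12·y³ + 1, and check whether it is a (positive or negative) perfect cube.
Check small values of y:
  y = 0: RHS = 1 = (1)³ ⇒ x = 1 works.
  y = 1: RHS = 13 is not a perfect cube.
  y = -1: RHS = -11 is not a perfect cube.
  y = 2: RHS = 97 is not a perfect cube.
  y = -2: RHS = -95 is not a perfect cube.
  y = 3: RHS = 325 is not a perfect cube.
  y = -3: RHS = -323 is not a perfect cube.
Continuing the search up to |y| = 35 finds no further solutions beyond those listed.
Collected solutions: (1, 0).

Solutions (with |y| ≤ 35): (1, 0).


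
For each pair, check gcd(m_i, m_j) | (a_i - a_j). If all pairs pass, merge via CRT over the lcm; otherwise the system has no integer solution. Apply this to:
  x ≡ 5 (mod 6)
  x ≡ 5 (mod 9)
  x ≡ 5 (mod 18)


Moduli 6, 9, 18 are not pairwise coprime, so CRT works modulo lcm(m_i) when all pairwise compatibility conditions hold.
Pairwise compatibility: gcd(m_i, m_j) must divide a_i - a_j for every pair.
Merge one congruence at a time:
  Start: x ≡ 5 (mod 6).
  Combine with x ≡ 5 (mod 9): gcd(6, 9) = 3; 5 - 5 = 0, which IS divisible by 3, so compatible.
    Write x = 5 + 6·t and substitute into x ≡ 5 (mod 9): 6·t ≡ 5 − 5 = 0 (mod 9).
    Divide the congruence (and modulus) by g = 3: 2·t ≡ 0 (mod 3).
    The inverse of 2 mod 3 is 2 (since 2·2 = 4 = 1·3 + 1), so t ≡ 2·0 = 0 ≡ 0 (mod 3).
    Then x = 5 + 6·0 = 5, valid modulo lcm(6, 9) = 18: x ≡ 5 (mod 18).
  Combine with x ≡ 5 (mod 18): gcd(18, 18) = 18; 5 - 5 = 0, which IS divisible by 18, so compatible.
    Write x = 5 + 18·t and substitute into x ≡ 5 (mod 18): 18·t ≡ 5 − 5 = 0 (mod 18).
    Divide the congruence (and modulus) by g = 18: 1·t ≡ 0 (mod 1).
    Modulo 1 every t works; take t = 0.
    Then x = 5 + 18·0 = 5, valid modulo lcm(18, 18) = 18: x ≡ 5 (mod 18).
Verify: 5 mod 6 = 5, 5 mod 9 = 5, 5 mod 18 = 5.

x ≡ 5 (mod 18).


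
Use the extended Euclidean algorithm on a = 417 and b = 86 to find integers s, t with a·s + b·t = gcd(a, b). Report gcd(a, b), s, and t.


Euclidean algorithm on (417, 86) — divide until remainder is 0:
  417 = 4 · 86 + 73
  86 = 1 · 73 + 13
  73 = 5 · 13 + 8
  13 = 1 · 8 + 5
  8 = 1 · 5 + 3
  5 = 1 · 3 + 2
  3 = 1 · 2 + 1
  2 = 2 · 1 + 0
gcd(417, 86) = 1.
Track Bezout coefficients alongside the remainders: start with r₀ = 417 = a·1 + b·0 (s = 1, t = 0) and r₁ = 86 = a·0 + b·1 (s = 0, t = 1); each new remainder r_{k+1} = r_{k-1} − q_k·r_k inherits s_{k+1} = s_{k-1} − q_k·s_k, t_{k+1} = t_{k-1} − q_k·t_k, so r_k = a·s_k + b·t_k at every step:
  q = 4: r = 73, s = 1 − 4·0 = 1, t = 0 − 4·1 = -4  (check: 417·1 + 86·(-4) = 73)
  q = 1: r = 13, s = 0 − 1·1 = -1, t = 1 − 1·(-4) = 5  (check: 417·(-1) + 86·5 = 13)
  q = 5: r = 8, s = 1 − 5·(-1) = 6, t = -4 − 5·5 = -29  (check: 417·6 + 86·(-29) = 8)
  q = 1: r = 5, s = -1 − 1·6 = -7, t = 5 − 1·(-29) = 34  (check: 417·(-7) + 86·34 = 5)
  q = 1: r = 3, s = 6 − 1·(-7) = 13, t = -29 − 1·34 = -63  (check: 417·13 + 86·(-63) = 3)
  q = 1: r = 2, s = -7 − 1·13 = -20, t = 34 − 1·(-63) = 97  (check: 417·(-20) + 86·97 = 2)
  q = 1: r = 1, s = 13 − 1·(-20) = 33, t = -63 − 1·97 = -160  (check: 417·33 + 86·(-160) = 1)
The row with r = 1 (the gcd) gives the Bezout coefficients s = 33, t = -160.
Result: 417 · (33) + 86 · (-160) = 1.

gcd(417, 86) = 1; s = 33, t = -160 (check: 417·33 + 86·(-160) = 1).


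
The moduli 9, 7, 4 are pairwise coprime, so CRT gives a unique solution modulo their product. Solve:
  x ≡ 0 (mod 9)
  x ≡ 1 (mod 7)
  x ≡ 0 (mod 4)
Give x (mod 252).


Moduli 9, 7, 4 are pairwise coprime; by CRT there is a unique solution modulo M = 9 · 7 · 4 = 252.
Solve pairwise, accumulating the modulus:
  Start with x ≡ 0 (mod 9).
  Combine with x ≡ 1 (mod 7): since gcd(9, 7) = 1, we get a unique residue mod 63.
    Write x = 0 + 9·t and substitute into x ≡ 1 (mod 7): 9·t ≡ 1 − 0 = 1 (mod 7).
    Reduce coefficients mod 7: 2·t ≡ 1 (mod 7).
    The inverse of 2 mod 7 is 4 (since 2·4 = 8 = 1·7 + 1), so t ≡ 4·1 = 4 ≡ 4 (mod 7).
    Then x = 0 + 9·4 = 36, valid modulo lcm(9, 7) = 63: x ≡ 36 (mod 63).
  Combine with x ≡ 0 (mod 4): since gcd(63, 4) = 1, we get a unique residue mod 252.
    Write x = 36 + 63·t and substitute into x ≡ 0 (mod 4): 63·t ≡ 0 − 36 = -36 (mod 4).
    Reduce coefficients mod 4: 3·t ≡ 0 (mod 4).
    The inverse of 3 mod 4 is 3 (since 3·3 = 9 = 2·4 + 1), so t ≡ 3·0 = 0 ≡ 0 (mod 4).
    Then x = 36 + 63·0 = 36, valid modulo lcm(63, 4) = 252: x ≡ 36 (mod 252).
Verify: 36 mod 9 = 0 ✓, 36 mod 7 = 1 ✓, 36 mod 4 = 0 ✓.

x ≡ 36 (mod 252).


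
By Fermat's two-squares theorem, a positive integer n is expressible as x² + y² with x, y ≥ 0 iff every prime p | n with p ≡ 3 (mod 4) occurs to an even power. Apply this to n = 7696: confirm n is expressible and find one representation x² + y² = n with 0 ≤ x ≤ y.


Step 1: Factor n = 7696 = 2^4 · 13 · 37.
Step 2: Check the mod-4 condition on each prime factor: 2 = 2 (special); 13 ≡ 1 (mod 4), exponent 1; 37 ≡ 1 (mod 4), exponent 1.
All primes ≡ 3 (mod 4) appear to even exponent (or don't appear), so by the two-squares theorem n IS expressible as a sum of two squares.
Step 3: Build a representation. Group n = k² · m with k = 4 and m = 13 · 37 = 481 (a product of primes ≡ 1 (mod 4)); a representation of m scales to one of n via (k·x)² + (k·y)² = k²(x² + y²). Each prime p ≡ 1 (mod 4) is itself a sum of two squares; find a² by testing p − a² for a perfect square:
  13: 13 − 1² = 12, 13 − 2² = 9 = 3² ⇒ 13 = 2² + 3².
  37: 37 − 1² = 36 = 6² ⇒ 37 = 1² + 6².
  Combine using the Brahmagupta–Fibonacci identity (a² + b²)(c² + d²) = (ac − bd)² + (ad + bc)² = (ac + bd)² + (ad − bc)²:
  13 · 37 = 481: from (2² + 3²)(1² + 6²), take (2·1 − 3·6, 2·6 + 3·1) = (2 − 18, 12 + 3) = (-16, 15); dropping signs (only squares matter) gives (16, 15); check 16² + 15² = 256 + 225 = 481 ✓.
  Scale by k = 4: (4·16, 4·15) = (64, 60).
Step 4: Order so x ≤ y and verify: 60² + 64² = 3600 + 4096 = 7696 = n. ✓

n = 7696 = 60² + 64² (one valid representation with x ≤ y).


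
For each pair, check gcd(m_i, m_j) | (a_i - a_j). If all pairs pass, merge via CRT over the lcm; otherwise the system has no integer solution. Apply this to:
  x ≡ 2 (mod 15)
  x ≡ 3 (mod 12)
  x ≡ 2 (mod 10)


Moduli 15, 12, 10 are not pairwise coprime, so CRT works modulo lcm(m_i) when all pairwise compatibility conditions hold.
Pairwise compatibility: gcd(m_i, m_j) must divide a_i - a_j for every pair.
Merge one congruence at a time:
  Start: x ≡ 2 (mod 15).
  Combine with x ≡ 3 (mod 12): gcd(15, 12) = 3, and 3 - 2 = 1 is NOT divisible by 3.
    ⇒ system is inconsistent (no integer solution).

No solution (the system is inconsistent).


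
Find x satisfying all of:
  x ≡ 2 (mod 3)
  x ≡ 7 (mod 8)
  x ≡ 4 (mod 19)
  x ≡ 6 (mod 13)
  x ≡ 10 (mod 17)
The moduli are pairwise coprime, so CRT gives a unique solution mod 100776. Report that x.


Product of moduli M = 3 · 8 · 19 · 13 · 17 = 100776.
Merge one congruence at a time:
  Start: x ≡ 2 (mod 3).
  Combine with x ≡ 7 (mod 8); new modulus lcm = 24.
    Write x = 2 + 3·t and substitute into x ≡ 7 (mod 8): 3·t ≡ 7 − 2 = 5 (mod 8).
    The inverse of 3 mod 8 is 3 (since 3·3 = 9 = 1·8 + 1), so t ≡ 3·5 = 15 ≡ 7 (mod 8).
    Then x = 2 + 3·7 = 23, valid modulo lcm(3, 8) = 24: x ≡ 23 (mod 24).
  Combine with x ≡ 4 (mod 19); new modulus lcm = 456.
    Write x = 23 + 24·t and substitute into x ≡ 4 (mod 19): 24·t ≡ 4 − 23 = -19 (mod 19).
    Reduce coefficients mod 19: 5·t ≡ 0 (mod 19).
    The inverse of 5 mod 19 is 4 (since 5·4 = 20 = 1·19 + 1), so t ≡ 4·0 = 0 ≡ 0 (mod 19).
    Then x = 23 + 24·0 = 23, valid modulo lcm(24, 19) = 456: x ≡ 23 (mod 456).
  Combine with x ≡ 6 (mod 13); new modulus lcm = 5928.
    Write x = 23 + 456·t and substitute into x ≡ 6 (mod 13): 456·t ≡ 6 − 23 = -17 (mod 13).
    Reduce coefficients mod 13: 1·t ≡ 9 (mod 13).
    So t ≡ 9 (mod 13).
    Then x = 23 + 456·9 = 4127, valid modulo lcm(456, 13) = 5928: x ≡ 4127 (mod 5928).
  Combine with x ≡ 10 (mod 17); new modulus lcm = 100776.
    Write x = 4127 + 5928·t and substitute into x ≡ 10 (mod 17): 5928·t ≡ 10 − 4127 = -4117 (mod 17).
    Reduce coefficients mod 17: 12·t ≡ 14 (mod 17).
    The inverse of 12 mod 17 is 10 (since 12·10 = 120 = 7·17 + 1), so t ≡ 10·14 = 140 ≡ 4 (mod 17).
    Then x = 4127 + 5928·4 = 27839, valid modulo lcm(5928, 17) = 100776: x ≡ 27839 (mod 100776).
Verify against each original: 27839 mod 3 = 2, 27839 mod 8 = 7, 27839 mod 19 = 4, 27839 mod 13 = 6, 27839 mod 17 = 10.

x ≡ 27839 (mod 100776).


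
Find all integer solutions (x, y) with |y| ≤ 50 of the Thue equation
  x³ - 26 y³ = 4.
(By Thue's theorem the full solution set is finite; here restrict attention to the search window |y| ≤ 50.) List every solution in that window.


The equation is x³ - 26y³ = 4. For fixed y, x³ = 26·y³ + 4, so a solution requires the RHS to be a perfect cube.
Strategy: iterate y from -50 to 50, compute RHS = 26·y³ + 4, and check whether it is a (positive or negative) perfect cube.
Check small values of y:
  y = 0: RHS = 4 is not a perfect cube.
  y = 1: RHS = 30 is not a perfect cube.
  y = -1: RHS = -22 is not a perfect cube.
  y = 2: RHS = 212 is not a perfect cube.
  y = -2: RHS = -204 is not a perfect cube.
  y = 3: RHS = 706 is not a perfect cube.
  y = -3: RHS = -698 is not a perfect cube.
Continuing the search up to |y| = 50 finds no solutions either.
No (x, y) in the scanned range satisfies the equation.

No integer solutions with |y| ≤ 50.


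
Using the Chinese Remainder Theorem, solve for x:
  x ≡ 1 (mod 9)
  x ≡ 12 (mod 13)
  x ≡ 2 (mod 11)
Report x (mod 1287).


Moduli 9, 13, 11 are pairwise coprime; by CRT there is a unique solution modulo M = 9 · 13 · 11 = 1287.
Solve pairwise, accumulating the modulus:
  Start with x ≡ 1 (mod 9).
  Combine with x ≡ 12 (mod 13): since gcd(9, 13) = 1, we get a unique residue mod 117.
    Write x = 1 + 9·t and substitute into x ≡ 12 (mod 13): 9·t ≡ 12 − 1 = 11 (mod 13).
    The inverse of 9 mod 13 is 3 (since 9·3 = 27 = 2·13 + 1), so t ≡ 3·11 = 33 ≡ 7 (mod 13).
    Then x = 1 + 9·7 = 64, valid modulo lcm(9, 13) = 117: x ≡ 64 (mod 117).
  Combine with x ≡ 2 (mod 11): since gcd(117, 11) = 1, we get a unique residue mod 1287.
    Write x = 64 + 117·t and substitute into x ≡ 2 (mod 11): 117·t ≡ 2 − 64 = -62 (mod 11).
    Reduce coefficients mod 11: 7·t ≡ 4 (mod 11).
    The inverse of 7 mod 11 is 8 (since 7·8 = 56 = 5·11 + 1), so t ≡ 8·4 = 32 ≡ 10 (mod 11).
    Then x = 64 + 117·10 = 1234, valid modulo lcm(117, 11) = 1287: x ≡ 1234 (mod 1287).
Verify: 1234 mod 9 = 1 ✓, 1234 mod 13 = 12 ✓, 1234 mod 11 = 2 ✓.

x ≡ 1234 (mod 1287).


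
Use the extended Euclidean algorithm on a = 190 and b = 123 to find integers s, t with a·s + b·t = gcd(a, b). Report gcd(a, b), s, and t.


Euclidean algorithm on (190, 123) — divide until remainder is 0:
  190 = 1 · 123 + 67
  123 = 1 · 67 + 56
  67 = 1 · 56 + 11
  56 = 5 · 11 + 1
  11 = 11 · 1 + 0
gcd(190, 123) = 1.
Track Bezout coefficients alongside the remainders: start with r₀ = 190 = a·1 + b·0 (s = 1, t = 0) and r₁ = 123 = a·0 + b·1 (s = 0, t = 1); each new remainder r_{k+1} = r_{k-1} − q_k·r_k inherits s_{k+1} = s_{k-1} − q_k·s_k, t_{k+1} = t_{k-1} − q_k·t_k, so r_k = a·s_k + b·t_k at every step:
  q = 1: r = 67, s = 1 − 1·0 = 1, t = 0 − 1·1 = -1  (check: 190·1 + 123·(-1) = 67)
  q = 1: r = 56, s = 0 − 1·1 = -1, t = 1 − 1·(-1) = 2  (check: 190·(-1) + 123·2 = 56)
  q = 1: r = 11, s = 1 − 1·(-1) = 2, t = -1 − 1·2 = -3  (check: 190·2 + 123·(-3) = 11)
  q = 5: r = 1, s = -1 − 5·2 = -11, t = 2 − 5·(-3) = 17  (check: 190·(-11) + 123·17 = 1)
The row with r = 1 (the gcd) gives the Bezout coefficients s = -11, t = 17.
Result: 190 · (-11) + 123 · (17) = 1.

gcd(190, 123) = 1; s = -11, t = 17 (check: 190·(-11) + 123·17 = 1).


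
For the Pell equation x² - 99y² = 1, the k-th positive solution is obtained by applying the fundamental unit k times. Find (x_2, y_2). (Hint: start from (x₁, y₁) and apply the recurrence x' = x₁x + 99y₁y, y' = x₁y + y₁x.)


Step 1: Find the fundamental solution (x₁, y₁) of x² - 99y² = 1.
  Expand √99 as a continued fraction. a₀ = ⌊√99⌋ = 9; iterate m_{k+1} = d_k·a_k − m_k, d_{k+1} = (99 − m_{k+1}²)/d_k, a_{k+1} = ⌊(a₀ + m_{k+1})/d_{k+1}⌋ (starting m₀ = 0, d₀ = 1), with convergents p_k = a_k·p_{k-1} + p_{k-2}, q_k = a_k·q_{k-1} + q_{k-2} (p₋₁ = 1, q₋₁ = 0):
  k = 0: a₀ = 9; p₀/q₀ = 9/1; p₀² − 99·q₀² = 81 − 99 = -18.
  k = 1: m = 9, d = 18, a = ⌊(9 + 9)/18⌋ = 1; p/q = (1·9 + 1)/(1·1 + 0) = 10/1; p² − 99·q² = 100 − 99 = 1.
  The first convergent with p² − 99·q² = 1 gives the fundamental solution (x₁, y₁) = (10, 1).
Step 2: Apply the recurrence (x_{n+1}, y_{n+1}) = (x₁x_n + 99y₁y_n, x₁y_n + y₁x_n) repeatedly.
  From (x_1, y_1) = (10, 1): x_2 = 10·10 + 99·1·1 = 199; y_2 = 10·1 + 1·10 = 20.
Step 3: Verify x_2² - 99·y_2² = 39601 - 39600 = 1 (should be 1). ✓

(x_1, y_1) = (10, 1); (x_2, y_2) = (199, 20).


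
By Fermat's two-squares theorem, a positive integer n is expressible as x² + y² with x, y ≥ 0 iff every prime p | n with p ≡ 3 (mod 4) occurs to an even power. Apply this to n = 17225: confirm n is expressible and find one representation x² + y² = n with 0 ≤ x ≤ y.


Step 1: Factor n = 17225 = 5^2 · 13 · 53.
Step 2: Check the mod-4 condition on each prime factor: 5 ≡ 1 (mod 4), exponent 2; 13 ≡ 1 (mod 4), exponent 1; 53 ≡ 1 (mod 4), exponent 1.
All primes ≡ 3 (mod 4) appear to even exponent (or don't appear), so by the two-squares theorem n IS expressible as a sum of two squares.
Step 3: Build a representation. Group n = k² · m with k = 5 and m = 13 · 53 = 689 (a product of primes ≡ 1 (mod 4)); a representation of m scales to one of n via (k·x)² + (k·y)² = k²(x² + y²). Each prime p ≡ 1 (mod 4) is itself a sum of two squares; find a² by testing p − a² for a perfect square:
  13: 13 − 1² = 12, 13 − 2² = 9 = 3² ⇒ 13 = 2² + 3².
  53: 53 − 1² = 52, 53 − 2² = 49 = 7² ⇒ 53 = 2² + 7².
  Combine using the Brahmagupta–Fibonacci identity (a² + b²)(c² + d²) = (ac − bd)² + (ad + bc)² = (ac + bd)² + (ad − bc)²:
  13 · 53 = 689: from (2² + 3²)(2² + 7²), take (2·2 − 3·7, 2·7 + 3·2) = (4 − 21, 14 + 6) = (-17, 20); dropping signs (only squares matter) gives (17, 20); check 17² + 20² = 289 + 400 = 689 ✓.
  Scale by k = 5: (5·17, 5·20) = (85, 100).
Step 4: Order so x ≤ y and verify: 85² + 100² = 7225 + 10000 = 17225 = n. ✓

n = 17225 = 85² + 100² (one valid representation with x ≤ y).


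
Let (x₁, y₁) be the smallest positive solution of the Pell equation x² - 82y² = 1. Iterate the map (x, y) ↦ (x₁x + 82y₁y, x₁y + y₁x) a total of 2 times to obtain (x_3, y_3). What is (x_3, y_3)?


Step 1: Find the fundamental solution (x₁, y₁) of x² - 82y² = 1.
  Expand √82 as a continued fraction. a₀ = ⌊√82⌋ = 9; iterate m_{k+1} = d_k·a_k − m_k, d_{k+1} = (82 − m_{k+1}²)/d_k, a_{k+1} = ⌊(a₀ + m_{k+1})/d_{k+1}⌋ (starting m₀ = 0, d₀ = 1), with convergents p_k = a_k·p_{k-1} + p_{k-2}, q_k = a_k·q_{k-1} + q_{k-2} (p₋₁ = 1, q₋₁ = 0):
  k = 0: a₀ = 9; p₀/q₀ = 9/1; p₀² − 82·q₀² = 81 − 82 = -1.
  k = 1: m = 9, d = 1, a = ⌊(9 + 9)/1⌋ = 18; p/q = (18·9 + 1)/(18·1 + 0) = 163/18; p² − 82·q² = 26569 − 26568 = 1.
  The first convergent with p² − 82·q² = 1 gives the fundamental solution (x₁, y₁) = (163, 18).
Step 2: Apply the recurrence (x_{n+1}, y_{n+1}) = (x₁x_n + 82y₁y_n, x₁y_n + y₁x_n) repeatedly.
  From (x_1, y_1) = (163, 18): x_2 = 163·163 + 82·18·18 = 53137; y_2 = 163·18 + 18·163 = 5868.
  From (x_2, y_2) = (53137, 5868): x_3 = 163·53137 + 82·18·5868 = 17322499; y_3 = 163·5868 + 18·53137 = 1912950.
Step 3: Verify x_3² - 82·y_3² = 300068971605001 - 300068971605000 = 1 (should be 1). ✓

(x_1, y_1) = (163, 18); (x_3, y_3) = (17322499, 1912950).


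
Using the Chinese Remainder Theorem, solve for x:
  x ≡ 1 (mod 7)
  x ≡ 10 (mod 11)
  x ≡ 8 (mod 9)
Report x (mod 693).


Moduli 7, 11, 9 are pairwise coprime; by CRT there is a unique solution modulo M = 7 · 11 · 9 = 693.
Solve pairwise, accumulating the modulus:
  Start with x ≡ 1 (mod 7).
  Combine with x ≡ 10 (mod 11): since gcd(7, 11) = 1, we get a unique residue mod 77.
    Write x = 1 + 7·t and substitute into x ≡ 10 (mod 11): 7·t ≡ 10 − 1 = 9 (mod 11).
    The inverse of 7 mod 11 is 8 (since 7·8 = 56 = 5·11 + 1), so t ≡ 8·9 = 72 ≡ 6 (mod 11).
    Then x = 1 + 7·6 = 43, valid modulo lcm(7, 11) = 77: x ≡ 43 (mod 77).
  Combine with x ≡ 8 (mod 9): since gcd(77, 9) = 1, we get a unique residue mod 693.
    Write x = 43 + 77·t and substitute into x ≡ 8 (mod 9): 77·t ≡ 8 − 43 = -35 (mod 9).
    Reduce coefficients mod 9: 5·t ≡ 1 (mod 9).
    The inverse of 5 mod 9 is 2 (since 5·2 = 10 = 1·9 + 1), so t ≡ 2·1 = 2 ≡ 2 (mod 9).
    Then x = 43 + 77·2 = 197, valid modulo lcm(77, 9) = 693: x ≡ 197 (mod 693).
Verify: 197 mod 7 = 1 ✓, 197 mod 11 = 10 ✓, 197 mod 9 = 8 ✓.

x ≡ 197 (mod 693).


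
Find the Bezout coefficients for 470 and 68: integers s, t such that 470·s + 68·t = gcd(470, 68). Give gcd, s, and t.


Euclidean algorithm on (470, 68) — divide until remainder is 0:
  470 = 6 · 68 + 62
  68 = 1 · 62 + 6
  62 = 10 · 6 + 2
  6 = 3 · 2 + 0
gcd(470, 68) = 2.
Track Bezout coefficients alongside the remainders: start with r₀ = 470 = a·1 + b·0 (s = 1, t = 0) and r₁ = 68 = a·0 + b·1 (s = 0, t = 1); each new remainder r_{k+1} = r_{k-1} − q_k·r_k inherits s_{k+1} = s_{k-1} − q_k·s_k, t_{k+1} = t_{k-1} − q_k·t_k, so r_k = a·s_k + b·t_k at every step:
  q = 6: r = 62, s = 1 − 6·0 = 1, t = 0 − 6·1 = -6  (check: 470·1 + 68·(-6) = 62)
  q = 1: r = 6, s = 0 − 1·1 = -1, t = 1 − 1·(-6) = 7  (check: 470·(-1) + 68·7 = 6)
  q = 10: r = 2, s = 1 − 10·(-1) = 11, t = -6 − 10·7 = -76  (check: 470·11 + 68·(-76) = 2)
The row with r = 2 (the gcd) gives the Bezout coefficients s = 11, t = -76.
Result: 470 · (11) + 68 · (-76) = 2.

gcd(470, 68) = 2; s = 11, t = -76 (check: 470·11 + 68·(-76) = 2).


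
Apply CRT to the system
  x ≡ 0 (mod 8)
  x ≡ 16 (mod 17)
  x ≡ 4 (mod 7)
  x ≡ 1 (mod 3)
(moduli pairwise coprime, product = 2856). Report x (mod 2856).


Product of moduli M = 8 · 17 · 7 · 3 = 2856.
Merge one congruence at a time:
  Start: x ≡ 0 (mod 8).
  Combine with x ≡ 16 (mod 17); new modulus lcm = 136.
    Write x = 0 + 8·t and substitute into x ≡ 16 (mod 17): 8·t ≡ 16 − 0 = 16 (mod 17).
    The inverse of 8 mod 17 is 15 (since 8·15 = 120 = 7·17 + 1), so t ≡ 15·16 = 240 ≡ 2 (mod 17).
    Then x = 0 + 8·2 = 16, valid modulo lcm(8, 17) = 136: x ≡ 16 (mod 136).
  Combine with x ≡ 4 (mod 7); new modulus lcm = 952.
    Write x = 16 + 136·t and substitute into x ≡ 4 (mod 7): 136·t ≡ 4 − 16 = -12 (mod 7).
    Reduce coefficients mod 7: 3·t ≡ 2 (mod 7).
    The inverse of 3 mod 7 is 5 (since 3·5 = 15 = 2·7 + 1), so t ≡ 5·2 = 10 ≡ 3 (mod 7).
    Then x = 16 + 136·3 = 424, valid modulo lcm(136, 7) = 952: x ≡ 424 (mod 952).
  Combine with x ≡ 1 (mod 3); new modulus lcm = 2856.
    Write x = 424 + 952·t and substitute into x ≡ 1 (mod 3): 952·t ≡ 1 − 424 = -423 (mod 3).
    Reduce coefficients mod 3: 1·t ≡ 0 (mod 3).
    So t ≡ 0 (mod 3).
    Then x = 424 + 952·0 = 424, valid modulo lcm(952, 3) = 2856: x ≡ 424 (mod 2856).
Verify against each original: 424 mod 8 = 0, 424 mod 17 = 16, 424 mod 7 = 4, 424 mod 3 = 1.

x ≡ 424 (mod 2856).


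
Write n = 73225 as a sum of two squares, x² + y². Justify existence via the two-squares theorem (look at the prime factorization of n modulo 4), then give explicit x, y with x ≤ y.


Step 1: Factor n = 73225 = 5^2 · 29 · 101.
Step 2: Check the mod-4 condition on each prime factor: 5 ≡ 1 (mod 4), exponent 2; 29 ≡ 1 (mod 4), exponent 1; 101 ≡ 1 (mod 4), exponent 1.
All primes ≡ 3 (mod 4) appear to even exponent (or don't appear), so by the two-squares theorem n IS expressible as a sum of two squares.
Step 3: Build a representation. Group n = k² · m with k = 5 and m = 29 · 101 = 2929 (a product of primes ≡ 1 (mod 4)); a representation of m scales to one of n via (k·x)² + (k·y)² = k²(x² + y²). Each prime p ≡ 1 (mod 4) is itself a sum of two squares; find a² by testing p − a² for a perfect square:
  29: 29 − 1² = 28, 29 − 2² = 25 = 5² ⇒ 29 = 2² + 5².
  101: 101 − 1² = 100 = 10² ⇒ 101 = 1² + 10².
  Combine using the Brahmagupta–Fibonacci identity (a² + b²)(c² + d²) = (ac − bd)² + (ad + bc)² = (ac + bd)² + (ad − bc)²:
  29 · 101 = 2929: from (2² + 5²)(1² + 10²), take (2·1 − 5·10, 2·10 + 5·1) = (2 − 50, 20 + 5) = (-48, 25); dropping signs (only squares matter) gives (48, 25); check 48² + 25² = 2304 + 625 = 2929 ✓.
  Scale by k = 5: (5·48, 5·25) = (240, 125).
Step 4: Order so x ≤ y and verify: 125² + 240² = 15625 + 57600 = 73225 = n. ✓

n = 73225 = 125² + 240² (one valid representation with x ≤ y).


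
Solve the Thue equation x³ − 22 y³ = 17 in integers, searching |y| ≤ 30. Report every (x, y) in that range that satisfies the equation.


The equation is x³ - 22y³ = 17. For fixed y, x³ = 22·y³ + 17, so a solution requires the RHS to be a perfect cube.
Strategy: iterate y from -30 to 30, compute RHS = 22·y³ + 17, and check whether it is a (positive or negative) perfect cube.
Check small values of y:
  y = 0: RHS = 17 is not a perfect cube.
  y = 1: RHS = 39 is not a perfect cube.
  y = -1: RHS = -5 is not a perfect cube.
  y = 2: RHS = 193 is not a perfect cube.
  y = -2: RHS = -159 is not a perfect cube.
  y = 3: RHS = 611 is not a perfect cube.
  y = -3: RHS = -577 is not a perfect cube.
Continuing the search up to |y| = 30 finds no solutions either.
No (x, y) in the scanned range satisfies the equation.

No integer solutions with |y| ≤ 30.


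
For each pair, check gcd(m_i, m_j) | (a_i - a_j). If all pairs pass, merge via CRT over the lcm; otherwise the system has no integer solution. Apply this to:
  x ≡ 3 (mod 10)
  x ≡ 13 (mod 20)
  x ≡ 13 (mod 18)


Moduli 10, 20, 18 are not pairwise coprime, so CRT works modulo lcm(m_i) when all pairwise compatibility conditions hold.
Pairwise compatibility: gcd(m_i, m_j) must divide a_i - a_j for every pair.
Merge one congruence at a time:
  Start: x ≡ 3 (mod 10).
  Combine with x ≡ 13 (mod 20): gcd(10, 20) = 10; 13 - 3 = 10, which IS divisible by 10, so compatible.
    Write x = 3 + 10·t and substitute into x ≡ 13 (mod 20): 10·t ≡ 13 − 3 = 10 (mod 20).
    Divide the congruence (and modulus) by g = 10: 1·t ≡ 1 (mod 2).
    So t ≡ 1 (mod 2).
    Then x = 3 + 10·1 = 13, valid modulo lcm(10, 20) = 20: x ≡ 13 (mod 20).
  Combine with x ≡ 13 (mod 18): gcd(20, 18) = 2; 13 - 13 = 0, which IS divisible by 2, so compatible.
    Write x = 13 + 20·t and substitute into x ≡ 13 (mod 18): 20·t ≡ 13 − 13 = 0 (mod 18).
    Divide the congruence (and modulus) by g = 2: 10·t ≡ 0 (mod 9).
    Reduce coefficients mod 9: 1·t ≡ 0 (mod 9).
    So t ≡ 0 (mod 9).
    Then x = 13 + 20·0 = 13, valid modulo lcm(20, 18) = 180: x ≡ 13 (mod 180).
Verify: 13 mod 10 = 3, 13 mod 20 = 13, 13 mod 18 = 13.

x ≡ 13 (mod 180).
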